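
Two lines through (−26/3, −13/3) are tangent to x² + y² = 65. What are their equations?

A line y − (−13/3) = m(x − (−26/3)) is tangent when its distance from (0, 0) is √65:
[m·(26/3) − (13/3)]² = 65(m² + 1)
7m² − 52m − 32 = 0, so m = −4/7 or m = 8.
With m = −4/7: 4x + 7y = −65. With m = 8: 8x − y = −65.

4x + 7y = −65 and 8x − y = −65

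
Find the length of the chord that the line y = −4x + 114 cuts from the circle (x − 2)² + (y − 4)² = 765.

6√17

Express y = −4x + 114 and substitute into the circle:
17x² − 884x + 11339 = 0  ⟹  x² − 52x + 667 = 0
x = 29 or x = 23, giving (29, −2) and (23, 22).
Chord length = distance between (29, −2) and (23, 22) = √612 = 6√17.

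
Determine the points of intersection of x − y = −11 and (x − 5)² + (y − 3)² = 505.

(−16, −5) and (13, 24)

From the line, y = x + 11. Substituting:
2x² + 6x − 416 = 0  ⟹  x² + 3x − 208 = 0
x = 13 or x = −16, giving (13, 24) and (−16, −5).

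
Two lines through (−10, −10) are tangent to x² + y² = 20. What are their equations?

Write the tangent as mx − y + (−10 − m·(−10)) = 0 and set its distance from the centre to 2√5:
(10m − (10))² = 20(m² + 1)
2m² − 5m + 2 = 0, so m = 2 or m = 1/2.
Through (−10, −10) these give 2x − y = −10 and x − 2y = 10.

2x − y = −10 and x − 2y = 10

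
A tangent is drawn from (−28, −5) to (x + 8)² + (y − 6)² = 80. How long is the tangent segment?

21

The centre is (−8, 6) and r = 4√5. The square of the distance from P to the centre is 400 + 121 = 521.
Power of the point: PT² = |PO|² − r² = 441, so PT = 21.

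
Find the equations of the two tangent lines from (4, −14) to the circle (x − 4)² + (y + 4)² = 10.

Write the tangent as mx − y + (−14 − m·(4)) = 0 and set its distance from the centre to √10:
(0m − (10))² = 10(m² + 1)
m² − 9 = 0, so m = 3 or m = −3.
With m = 3: 3x − y = 26. With m = −3: 3x + y = −2.

3x − y = 26 and 3x + y = −2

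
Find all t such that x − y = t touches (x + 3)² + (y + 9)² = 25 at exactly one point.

t = 6 ± 5√2

For a tangent, require d(centre, line) = r = 5.
|1·(−3) − 1·(−9) − t| / √2 = 5
|t − (6)| = 5√2.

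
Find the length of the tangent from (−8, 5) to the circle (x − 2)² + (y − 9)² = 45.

√71

Centre (2, 9), r² = 45. |PO|² = (−10)² + (−4)² = 116.
By the tangent–radius right angle, tangent length = √(|PO|² − r²) = √71.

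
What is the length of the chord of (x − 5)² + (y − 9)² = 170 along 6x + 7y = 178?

2√85

Substitute y = (178 − 6x)/7:
85x² − 1870x + 6120 = 0  ⟹  x² − 22x + 72 = 0
x = 18 or x = 4, giving (18, 10) and (4, 22).
Chord length = distance between (18, 10) and (4, 22) = √340 = 2√85.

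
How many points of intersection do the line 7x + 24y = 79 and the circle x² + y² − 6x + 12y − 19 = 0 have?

Centre (3, −6), r² = 64. Distance² from centre to line = (−202)²/625 = 40804/625.
Since d² > r², the line lies outside the circle.

0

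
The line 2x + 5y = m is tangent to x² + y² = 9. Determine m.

m = ±3√29

Tangency holds when the distance from the centre (0, 0) to the line equals the radius 3:
|2·0 + 5·0 − m| / √29 = 3
|m| = 3√29.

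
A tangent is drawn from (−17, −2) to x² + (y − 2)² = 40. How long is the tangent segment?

The centre is (0, 2) and r = 2√10. The square of the distance from P to the centre is 289 + 16 = 305.
Power of the point: PT² = |PO|² − r² = 265, so PT = √265.

√265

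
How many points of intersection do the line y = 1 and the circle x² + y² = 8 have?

Centre (0, 0), r² = 8. Distance² from centre to line = (−1)² = 1.
Since d² < r², the line cuts the circle twice.

2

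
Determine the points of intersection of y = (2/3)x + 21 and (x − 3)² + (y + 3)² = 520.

From the line, y = (63 + 2x)/3. Substituting:
13x² + 234x + 585 = 0  ⟹  x² + 18x + 45 = 0
x = −3 or x = −15, giving (−3, 19) and (−15, 11).

(−15, 11) and (−3, 19)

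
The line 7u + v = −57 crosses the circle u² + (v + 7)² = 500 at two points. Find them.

(−10, 13) and (−4, −29)

From the line, v = −7u − 57. Substituting:
50u² + 700u + 2000 = 0  ⟹  u² + 14u + 40 = 0
u = −4 or u = −10, giving (−4, −29) and (−10, 13).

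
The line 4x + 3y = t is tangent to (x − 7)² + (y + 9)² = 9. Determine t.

Tangency holds when the distance from the centre (7, −9) to the line equals the radius 3:
|4·7 + 3·(−9) − t| / √25 = 3
|t − (1)| = 3·5, so t = 16 or t = −14.

t = −14 or t = 16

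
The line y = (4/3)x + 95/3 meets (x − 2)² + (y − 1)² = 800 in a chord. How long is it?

The distance from (2, 1) to the line is 100/√25, and r² = 800.
Chord = 2√(r² − d²) = 2·√(400) = 40.

40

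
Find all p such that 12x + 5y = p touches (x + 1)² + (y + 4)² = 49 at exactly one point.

For a tangent, require d(centre, line) = r = 7.
|12·(−1) + 5·(−4) − p| / √169 = 7
|p − (−32)| = 7·13, so p = 59 or p = −123.

p = −123 or p = 59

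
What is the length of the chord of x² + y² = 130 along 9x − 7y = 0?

The distance from (0, 0) to the line is 0/√130, and r² = 130.
Half the chord is √(r² − d²) = √(130), so the full chord is 2√130.

2√130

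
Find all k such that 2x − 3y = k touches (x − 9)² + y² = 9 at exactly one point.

k = 18 ± 3√13

The line touches the circle iff its distance from (9, 0) is 3:
|2·9 − 3·0 − k| / √13 = 3
|k − (18)| = 3√13.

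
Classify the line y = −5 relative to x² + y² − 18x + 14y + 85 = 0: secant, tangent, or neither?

Centre (9, −7), r² = 45. Distance² from centre to line = (−2)² = 4.
Since d² < r², the line cuts the circle twice.

secant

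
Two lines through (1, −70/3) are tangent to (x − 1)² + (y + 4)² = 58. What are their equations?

Let a tangent through (1, −70/3) have slope m. Its distance from (1, −4) must equal √58:
[m·(0) − (58/3)]² = 58(m² + 1)
9m² − 49 = 0, so m = 7/3 or m = −7/3.
With m = 7/3: 7x − 3y = 77. With m = −7/3: 7x + 3y = −63.

7x − 3y = 77 and 7x + 3y = −63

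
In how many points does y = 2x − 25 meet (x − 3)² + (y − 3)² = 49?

Substituting the line into the circle gives 5x² − 118x + 744 = 0.
Discriminant = (−118)² − 4·5·(744) = −956 < 0.
No real roots: the line does not meet the circle.

0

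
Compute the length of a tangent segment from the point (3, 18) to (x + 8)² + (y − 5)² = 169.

With centre O = (−8, 5), |OP|² = 290 and r² = 169.
By the tangent–radius right angle, tangent length = √(|PO|² − r²) = √121 = 11.

11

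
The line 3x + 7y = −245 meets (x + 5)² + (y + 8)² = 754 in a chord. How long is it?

Express y = (−245 − 3x)/7 and substitute into the circle:
58x² + 1624x = 0  ⟹  x² + 28x = 0
x = 0 or x = −28, giving (0, −35) and (−28, −23).
Chord length = distance between (0, −35) and (−28, −23) = √928 = 4√58.

4√58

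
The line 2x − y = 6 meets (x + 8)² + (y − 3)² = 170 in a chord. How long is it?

6√5

Centre (−8, 3), r² = 170. Perpendicular distance d from centre to line = |−25| / √5 = 25/√5.
Half the chord is √(r² − d²) = √(45), so the full chord is 6√5.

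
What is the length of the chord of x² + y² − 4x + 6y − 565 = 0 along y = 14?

Substitute y = 14:
x² − 4x − 285 = 0
x = 19 or x = −15, giving (19, 14) and (−15, 14).
Chord length = distance between (19, 14) and (−15, 14) = √1156 = 34.

34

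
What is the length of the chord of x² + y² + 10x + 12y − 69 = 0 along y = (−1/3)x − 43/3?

6√10

The distance from (−5, −6) to the line is 20/√10, and r² = 130.
Chord = 2√(r² − d²) = 2·√(90) = 6√10.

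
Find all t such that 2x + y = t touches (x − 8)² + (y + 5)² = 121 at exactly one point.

For a tangent, require d(centre, line) = r = 11.
|2·8 + 1·(−5) − t| / √5 = 11
|t − (11)| = 11√5.

t = 11 ± 11√5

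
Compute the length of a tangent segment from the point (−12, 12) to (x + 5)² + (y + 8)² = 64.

√385

With centre O = (−5, −8), |OP|² = 449 and r² = 64.
The tangent meets the radius at right angles, so tangent² = |PO|² − r² = 449 − 64 = 385.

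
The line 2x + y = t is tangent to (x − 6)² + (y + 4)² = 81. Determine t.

The line touches the circle iff its distance from (6, −4) is 9:
|2·6 + 1·(−4) − t| / √5 = 9
|t − (8)| = 9√5.

t = 8 ± 9√5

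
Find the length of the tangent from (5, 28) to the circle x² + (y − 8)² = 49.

2√94

Centre (0, 8), r² = 49. |PO|² = (5)² + (20)² = 425.
The tangent meets the radius at right angles, so tangent² = |PO|² − r² = 425 − 49 = 376.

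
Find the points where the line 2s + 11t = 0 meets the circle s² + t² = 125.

(−11, 2) and (11, −2)

Express t = (−2s)/11 and substitute into the circle:
125s² − 15125 = 0  ⟹  s² − 121 = 0
s = 11 or s = −11, giving (11, −2) and (−11, 2).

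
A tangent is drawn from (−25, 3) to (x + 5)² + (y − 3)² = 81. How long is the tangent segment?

With centre O = (−5, 3), |OP|² = 400 and r² = 81.
By the tangent–radius right angle, tangent length = √(|PO|² − r²) = √319.

√319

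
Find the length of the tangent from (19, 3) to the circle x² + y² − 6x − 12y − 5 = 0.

With centre O = (3, 6), |OP|² = 265 and r² = 50.
The tangent meets the radius at right angles, so tangent² = |PO|² − r² = 265 − 50 = 215.

√215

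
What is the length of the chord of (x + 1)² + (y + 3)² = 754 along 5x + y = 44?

Express y = −5x + 44 and substitute into the circle:
26x² − 468x + 1456 = 0  ⟹  x² − 18x + 56 = 0
x = 14 or x = 4, giving (14, −26) and (4, 24).
Chord length = distance between (14, −26) and (4, 24) = √2600 = 10√26.

10√26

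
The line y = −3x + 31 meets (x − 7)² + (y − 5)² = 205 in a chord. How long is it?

Centre (7, 5), r² = 205. Perpendicular distance d from centre to line = |−5| / √10 = 5/√10.
Chord = 2√(r² − d²) = 2·√(405/2) = 9√10.

9√10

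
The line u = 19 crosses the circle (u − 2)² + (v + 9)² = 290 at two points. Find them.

The line gives u = 19. Substituting into the circle:
v² + 18v + 80 = 0
v = −8 or v = −10, giving (19, −8) and (19, −10).

(19, −10) and (19, −8)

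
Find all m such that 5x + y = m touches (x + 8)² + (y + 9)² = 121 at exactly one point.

m = −49 ± 11√26

For a tangent, require d(centre, line) = r = 11.
|5·(−8) + 1·(−9) − m| / √26 = 11
|m − (−49)| = 11√26.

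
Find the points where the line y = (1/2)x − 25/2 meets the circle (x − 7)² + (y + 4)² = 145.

From the line, y = (−25 + x)/2. Substituting:
5x² − 90x − 95 = 0  ⟹  x² − 18x − 19 = 0
x = 19 or x = −1, giving (19, −3) and (−1, −13).

(−1, −13) and (19, −3)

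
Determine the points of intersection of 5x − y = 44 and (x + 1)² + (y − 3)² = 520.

Express y = 5x − 44 and substitute into the circle:
26x² − 468x + 1690 = 0  ⟹  x² − 18x + 65 = 0
x = 13 or x = 5, giving (13, 21) and (5, −19).

(5, −19) and (13, 21)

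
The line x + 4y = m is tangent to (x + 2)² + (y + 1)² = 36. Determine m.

Tangency holds when the distance from the centre (−2, −1) to the line equals the radius 6:
|1·(−2) + 4·(−1) − m| / √17 = 6
|m − (−6)| = 6√17.

m = −6 ± 6√17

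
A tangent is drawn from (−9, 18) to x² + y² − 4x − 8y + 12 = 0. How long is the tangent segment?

√309

Centre (2, 4), r² = 8. |PO|² = (−11)² + (14)² = 317.
The tangent meets the radius at right angles, so tangent² = |PO|² − r² = 317 − 8 = 309.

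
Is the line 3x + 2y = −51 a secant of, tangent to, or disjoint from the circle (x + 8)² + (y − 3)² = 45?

Centre (−8, 3), r² = 45. Distance² from centre to line = (33)²/13 = 1089/13.
Since d² > r², the line lies outside the circle.

disjoint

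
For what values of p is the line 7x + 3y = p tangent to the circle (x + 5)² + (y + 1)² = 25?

p = −38 ± 5√58

For a tangent, require d(centre, line) = r = 5.
|7·(−5) + 3·(−1) − p| / √58 = 5
|p − (−38)| = 5√58.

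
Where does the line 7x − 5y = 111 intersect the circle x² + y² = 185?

From the line, y = (−111 + 7x)/5. Substituting:
74x² − 1554x + 7696 = 0  ⟹  x² − 21x + 104 = 0
x = 13 or x = 8, giving (13, −4) and (8, −11).

(8, −11) and (13, −4)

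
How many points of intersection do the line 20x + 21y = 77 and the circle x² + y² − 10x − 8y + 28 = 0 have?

Substituting the line into the circle gives 841x² − 4130x + 5341 = 0.
Discriminant = (−4130)² − 4·841·(5341) = −910224 < 0.
No real roots: the line does not meet the circle.

0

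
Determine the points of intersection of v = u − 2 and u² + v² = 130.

Substitute v = u − 2:
2u² − 4u − 126 = 0  ⟹  u² − 2u − 63 = 0
u = 9 or u = −7, giving (9, 7) and (−7, −9).

(−7, −9) and (9, 7)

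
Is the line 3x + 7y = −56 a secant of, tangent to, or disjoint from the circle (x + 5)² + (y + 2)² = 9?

d² = (3·(−5) + 7·(−2) − (−56))²/58 = 729/58; r² = 9.
Since d² > r², the line lies outside the circle.

disjoint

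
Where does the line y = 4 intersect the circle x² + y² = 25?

(−3, 4) and (3, 4)

Express y = 4 and substitute into the circle:
x² − 9 = 0
x = 3 or x = −3, giving (3, 4) and (−3, 4).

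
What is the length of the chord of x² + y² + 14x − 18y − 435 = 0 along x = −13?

46

The line gives x = −13. Substituting into the circle:
y² − 18y − 448 = 0
y = 32 or y = −14, giving (−13, 32) and (−13, −14).
Chord length = distance between (−13, 32) and (−13, −14) = √2116 = 46.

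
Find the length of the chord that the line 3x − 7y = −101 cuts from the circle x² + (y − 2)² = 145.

From the line, y = (101 + 3x)/7. Substituting:
58x² + 522x + 464 = 0  ⟹  x² + 9x + 8 = 0
x = −1 or x = −8, giving (−1, 14) and (−8, 11).
Chord length = distance between (−1, 14) and (−8, 11) = √58 = √58.

√58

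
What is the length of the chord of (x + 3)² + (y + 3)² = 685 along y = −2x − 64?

From the line, y = −2x − 64. Substituting:
5x² + 250x + 3045 = 0  ⟹  x² + 50x + 609 = 0
x = −21 or x = −29, giving (−21, −22) and (−29, −6).
Chord length = distance between (−21, −22) and (−29, −6) = √320 = 8√5.

8√5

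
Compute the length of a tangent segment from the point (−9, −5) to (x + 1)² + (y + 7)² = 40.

2√7

The centre is (−1, −7) and r = 2√10. The square of the distance from P to the centre is 64 + 4 = 68.
By the tangent–radius right angle, tangent length = √(|PO|² − r²) = √28 = 2√7.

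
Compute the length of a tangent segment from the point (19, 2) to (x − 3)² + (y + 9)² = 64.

√313

With centre O = (3, −9), |OP|² = 377 and r² = 64.
The tangent meets the radius at right angles, so tangent² = |PO|² − r² = 377 − 64 = 313.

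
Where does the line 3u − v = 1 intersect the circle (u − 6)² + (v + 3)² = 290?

(−5, −16) and (5, 14)

From the line, v = 3u − 1. Substituting:
10u² − 250 = 0  ⟹  u² − 25 = 0
u = 5 or u = −5, giving (5, 14) and (−5, −16).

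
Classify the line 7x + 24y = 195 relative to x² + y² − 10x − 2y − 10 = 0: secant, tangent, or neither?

secant

d² = (7·5 + 24·1 − (195))²/625 = 18496/625; r² = 36.
Since d² < r², the line cuts the circle twice.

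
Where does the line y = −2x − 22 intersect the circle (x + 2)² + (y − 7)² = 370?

(−19, 16) and (−5, −12)

Substitute y = −2x − 22:
5x² + 120x + 475 = 0  ⟹  x² + 24x + 95 = 0
x = −5 or x = −19, giving (−5, −12) and (−19, 16).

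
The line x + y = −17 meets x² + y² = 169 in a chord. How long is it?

Substitute y = −x − 17:
2x² + 34x + 120 = 0  ⟹  x² + 17x + 60 = 0
x = −5 or x = −12, giving (−5, −12) and (−12, −5).
|(−5, −12) − (−12, −5)| = √((7)² + (−7)²) = 7√2.

7√2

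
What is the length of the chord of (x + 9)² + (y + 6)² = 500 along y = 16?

The distance from (−9, −6) to the line is 22, and r² = 500.
Half the chord is √(r² − d²) = √(16), so the full chord is 8.

8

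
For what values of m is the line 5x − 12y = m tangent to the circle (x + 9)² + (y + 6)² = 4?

The line touches the circle iff its distance from (−9, −6) is 2:
|5·(−9) − 12·(−6) − m| / √169 = 2
|m − (27)| = 2·13, so m = 53 or m = 1.

m = 1 or m = 53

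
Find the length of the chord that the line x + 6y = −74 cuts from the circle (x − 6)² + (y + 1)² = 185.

2√37

The distance from (6, −1) to the line is 74/√37, and r² = 185.
Chord = 2√(r² − d²) = 2·√(37) = 2√37.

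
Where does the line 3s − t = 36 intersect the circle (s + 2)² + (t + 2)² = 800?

Express t = 3s − 36 and substitute into the circle:
10s² − 200s + 360 = 0  ⟹  s² − 20s + 36 = 0
s = 18 or s = 2, giving (18, 18) and (2, −30).

(2, −30) and (18, 18)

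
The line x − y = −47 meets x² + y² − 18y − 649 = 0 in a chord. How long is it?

The distance from (0, 9) to the line is 38/√2, and r² = 730.
Chord = 2√(r² − d²) = 2·√(8) = 4√2.

4√2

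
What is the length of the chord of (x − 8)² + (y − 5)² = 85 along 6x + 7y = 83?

Express y = (83 − 6x)/7 and substitute into the circle:
85x² − 1360x + 1275 = 0  ⟹  x² − 16x + 15 = 0
x = 15 or x = 1, giving (15, −1) and (1, 11).
Chord length = distance between (15, −1) and (1, 11) = √340 = 2√85.

2√85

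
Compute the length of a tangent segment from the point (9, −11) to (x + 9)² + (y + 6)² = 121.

2√57

With centre O = (−9, −6), |OP|² = 349 and r² = 121.
Power of the point: PT² = |PO|² − r² = 228, so PT = 2√57.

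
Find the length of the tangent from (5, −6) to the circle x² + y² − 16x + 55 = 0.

Centre (8, 0), r² = 9. |PO|² = (−3)² + (−6)² = 45.
By the tangent–radius right angle, tangent length = √(|PO|² − r²) = √36 = 6.

6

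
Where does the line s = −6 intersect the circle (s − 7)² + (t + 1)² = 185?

(−6, −5) and (−6, 3)

The line gives s = −6. Substituting into the circle:
t² + 2t − 15 = 0
t = 3 or t = −5, giving (−6, 3) and (−6, −5).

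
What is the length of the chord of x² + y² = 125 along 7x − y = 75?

5√2

Substitute y = 7x − 75:
50x² − 1050x + 5500 = 0  ⟹  x² − 21x + 110 = 0
x = 11 or x = 10, giving (11, 2) and (10, −5).
Chord length = distance between (11, 2) and (10, −5) = √50 = 5√2.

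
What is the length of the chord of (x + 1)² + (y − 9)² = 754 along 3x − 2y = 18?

14√13

The distance from (−1, 9) to the line is 39/√13, and r² = 754.
Half the chord is √(r² − d²) = √(637), so the full chord is 14√13.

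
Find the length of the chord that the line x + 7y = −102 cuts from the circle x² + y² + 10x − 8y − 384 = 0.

From the line, y = (−102 − x)/7. Substituting:
50x² + 750x − 2700 = 0  ⟹  x² + 15x − 54 = 0
x = 3 or x = −18, giving (3, −15) and (−18, −12).
|(3, −15) − (−18, −12)| = √((21)² + (−3)²) = 15√2.

15√2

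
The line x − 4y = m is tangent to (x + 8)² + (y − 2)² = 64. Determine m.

m = −16 ± 8√17

The line touches the circle iff its distance from (−8, 2) is 8:
|1·(−8) − 4·2 − m| / √17 = 8
|m − (−16)| = 8√17.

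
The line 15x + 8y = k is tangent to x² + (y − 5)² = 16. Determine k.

The line touches the circle iff its distance from (0, 5) is 4:
|15·0 + 8·5 − k| / √289 = 4
|k − (40)| = 4·17, so k = 108 or k = −28.

k = −28 or k = 108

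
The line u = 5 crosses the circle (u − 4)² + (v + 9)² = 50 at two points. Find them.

(5, −16) and (5, −2)

The line gives u = 5. Substituting into the circle:
v² + 18v + 32 = 0
v = −2 or v = −16, giving (5, −2) and (5, −16).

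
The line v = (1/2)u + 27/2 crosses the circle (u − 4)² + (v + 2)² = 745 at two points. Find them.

Express v = (27 + u)/2 and substitute into the circle:
5u² + 30u − 1955 = 0  ⟹  u² + 6u − 391 = 0
u = 17 or u = −23, giving (17, 22) and (−23, 2).

(−23, 2) and (17, 22)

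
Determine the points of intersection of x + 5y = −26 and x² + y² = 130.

From the line, y = (−26 − x)/5. Substituting:
26x² + 52x − 2574 = 0  ⟹  x² + 2x − 99 = 0
x = 9 or x = −11, giving (9, −7) and (−11, −3).

(−11, −3) and (9, −7)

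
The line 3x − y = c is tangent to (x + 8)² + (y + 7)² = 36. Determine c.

c = −17 ± 6√10

For a tangent, require d(centre, line) = r = 6.
|3·(−8) − 1·(−7) − c| / √10 = 6
|c − (−17)| = 6√10.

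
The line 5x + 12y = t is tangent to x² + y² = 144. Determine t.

t = −156 or t = 156

Tangency holds when the distance from the centre (0, 0) to the line equals the radius 12:
|5·0 + 12·0 − t| / √169 = 12
|t| = 12·13, so t = 156 or t = −156.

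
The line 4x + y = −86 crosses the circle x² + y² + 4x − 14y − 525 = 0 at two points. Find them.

Substitute y = −4x − 86:
17x² + 748x + 8075 = 0  ⟹  x² + 44x + 475 = 0
x = −19 or x = −25, giving (−19, −10) and (−25, 14).

(−25, 14) and (−19, −10)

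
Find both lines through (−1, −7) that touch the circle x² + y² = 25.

3x − 4y = 25 and 4x + 3y = −25

Let a tangent through (−1, −7) have slope m. Its distance from (0, 0) must equal 5:
[m·(1) − (7)]² = 25(m² + 1)
12m² + 7m − 12 = 0, so m = 3/4 or m = −4/3.
With m = 3/4: 3x − 4y = 25. With m = −4/3: 4x + 3y = −25.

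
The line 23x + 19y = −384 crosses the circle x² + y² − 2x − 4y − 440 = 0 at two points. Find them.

Substitute y = (−384 − 23x)/19:
890x² + 18690x + 17800 = 0  ⟹  x² + 21x + 20 = 0
x = −1 or x = −20, giving (−1, −19) and (−20, 4).

(−20, 4) and (−1, −19)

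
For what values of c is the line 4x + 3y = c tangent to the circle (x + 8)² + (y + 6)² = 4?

c = −60 or c = −40

Tangency holds when the distance from the centre (−8, −6) to the line equals the radius 2:
|4·(−8) + 3·(−6) − c| / √25 = 2
|c − (−50)| = 2·5, so c = −40 or c = −60.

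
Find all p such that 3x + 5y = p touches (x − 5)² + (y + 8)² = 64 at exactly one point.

The line touches the circle iff its distance from (5, −8) is 8:
|3·5 + 5·(−8) − p| / √34 = 8
|p − (−25)| = 8√34.

p = −25 ± 8√34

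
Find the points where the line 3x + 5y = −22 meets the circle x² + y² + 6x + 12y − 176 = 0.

Substitute y = (−22 − 3x)/5:
34x² + 102x − 5236 = 0  ⟹  x² + 3x − 154 = 0
x = 11 or x = −14, giving (11, −11) and (−14, 4).

(−14, 4) and (11, −11)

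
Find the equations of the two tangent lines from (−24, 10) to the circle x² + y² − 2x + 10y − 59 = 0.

2x + 9y = 42 and 7x + 6y = −108

Write the tangent as mx − y + (10 − m·(−24)) = 0 and set its distance from the centre to √85:
[m·(25) − (−15)]² = 85(m² + 1)
54m² + 75m + 14 = 0, so m = −2/9 or m = −7/6.
Through (−24, 10) these give 2x + 9y = 42 and 7x + 6y = −108.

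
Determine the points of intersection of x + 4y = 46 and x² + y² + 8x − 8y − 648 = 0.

(−26, 18) and (22, 6)

From the line, y = (46 − x)/4. Substituting:
17x² + 68x − 9724 = 0  ⟹  x² + 4x − 572 = 0
x = 22 or x = −26, giving (22, 6) and (−26, 18).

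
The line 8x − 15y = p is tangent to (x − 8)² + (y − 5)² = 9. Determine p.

For a tangent, require d(centre, line) = r = 3.
|8·8 − 15·5 − p| / √289 = 3
|p − (−11)| = 3·17, so p = 40 or p = −62.

p = −62 or p = 40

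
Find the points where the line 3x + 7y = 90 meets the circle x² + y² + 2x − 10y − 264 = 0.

Express y = (90 − 3x)/7 and substitute into the circle:
58x² − 232x − 11136 = 0  ⟹  x² − 4x − 192 = 0
x = 16 or x = −12, giving (16, 6) and (−12, 18).

(−12, 18) and (16, 6)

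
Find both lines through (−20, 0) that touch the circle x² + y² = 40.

x + 3y = −20 and x − 3y = −20

Let a tangent through (−20, 0) have slope m. Its distance from (0, 0) must equal 2√10:
(20m − (0))² = 40(m² + 1)
9m² − 1 = 0, so m = −1/3 or m = 1/3.
Through (−20, 0) these give x + 3y = −20 and x − 3y = −20.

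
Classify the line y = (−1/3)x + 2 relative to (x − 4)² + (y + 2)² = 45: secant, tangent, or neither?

secant

d² = (1·4 + 3·(−2) − (6))²/10 = 32/5; r² = 45.
Since d² < r², the line cuts the circle twice.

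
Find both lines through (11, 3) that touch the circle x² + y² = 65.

7x − 4y = 65 and 4x + 7y = 65

Let a tangent through (11, 3) have slope m. Its distance from (0, 0) must equal √65:
(−11m − (−3))² = 65(m² + 1)
28m² − 33m − 28 = 0, so m = 7/4 or m = −4/7.
With m = 7/4: 7x − 4y = 65. With m = −4/7: 4x + 7y = 65.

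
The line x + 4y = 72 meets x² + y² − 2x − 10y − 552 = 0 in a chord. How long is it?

Substitute y = (72 − x)/4:
17x² − 136x − 6528 = 0  ⟹  x² − 8x − 384 = 0
x = 24 or x = −16, giving (24, 12) and (−16, 22).
Chord length = distance between (24, 12) and (−16, 22) = √1700 = 10√17.

10√17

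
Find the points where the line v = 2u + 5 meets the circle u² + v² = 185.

(−8, −11) and (4, 13)

Express v = 2u + 5 and substitute into the circle:
5u² + 20u − 160 = 0  ⟹  u² + 4u − 32 = 0
u = 4 or u = −8, giving (4, 13) and (−8, −11).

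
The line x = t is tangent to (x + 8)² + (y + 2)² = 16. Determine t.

Tangency holds when the distance from the centre (−8, −2) to the line equals the radius 4:
|1·(−8) + 0·(−2) − t| / √1 = 4
|t − (−8)| = 4, so t = −4 or t = −12.

t = −12 or t = −4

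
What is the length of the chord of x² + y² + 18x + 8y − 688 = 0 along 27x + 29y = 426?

Substitute y = (426 − 27x)/29:
1570x² − 14130x − 298300 = 0  ⟹  x² − 9x − 190 = 0
x = 19 or x = −10, giving (19, −3) and (−10, 24).
|(19, −3) − (−10, 24)| = √((29)² + (−27)²) = √1570.

√1570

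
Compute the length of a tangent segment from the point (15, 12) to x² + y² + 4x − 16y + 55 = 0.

Centre (−2, 8), r² = 13. |PO|² = (17)² + (4)² = 305.
By the tangent–radius right angle, tangent length = √(|PO|² − r²) = √292 = 2√73.

2√73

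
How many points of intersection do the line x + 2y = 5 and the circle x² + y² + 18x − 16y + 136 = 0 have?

2

d² = (1·(−9) + 2·8 − (5))²/5 = 4/5; r² = 9.
Since d² < r², the line cuts the circle twice.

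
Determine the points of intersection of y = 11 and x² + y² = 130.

Substitute y = 11:
x² − 9 = 0
x = 3 or x = −3, giving (3, 11) and (−3, 11).

(−3, 11) and (3, 11)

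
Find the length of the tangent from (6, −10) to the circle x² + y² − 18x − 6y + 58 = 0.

The centre is (9, 3) and r = 4√2. The square of the distance from P to the centre is 9 + 169 = 178.
By the tangent–radius right angle, tangent length = √(|PO|² − r²) = √146.

√146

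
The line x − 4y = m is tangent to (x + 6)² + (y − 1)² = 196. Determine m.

The line touches the circle iff its distance from (−6, 1) is 14:
|1·(−6) − 4·1 − m| / √17 = 14
|m − (−10)| = 14√17.

m = −10 ± 14√17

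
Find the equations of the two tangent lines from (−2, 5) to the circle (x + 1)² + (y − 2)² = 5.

Write the tangent as mx − y + (5 − m·(−2)) = 0 and set its distance from the centre to √5:
[m·(1) − (−3)]² = 5(m² + 1)
2m² − 3m − 2 = 0, so m = −1/2 or m = 2.
With m = −1/2: x + 2y = 8. With m = 2: 2x − y = −9.

x + 2y = 8 and 2x − y = −9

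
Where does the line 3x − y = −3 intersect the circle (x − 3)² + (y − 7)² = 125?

Express y = 3x + 3 and substitute into the circle:
10x² − 30x − 100 = 0  ⟹  x² − 3x − 10 = 0
x = 5 or x = −2, giving (5, 18) and (−2, −3).

(−2, −3) and (5, 18)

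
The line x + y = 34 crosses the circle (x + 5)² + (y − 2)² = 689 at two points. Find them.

From the line, y = −x + 34. Substituting:
2x² − 54x + 360 = 0  ⟹  x² − 27x + 180 = 0
x = 15 or x = 12, giving (15, 19) and (12, 22).

(12, 22) and (15, 19)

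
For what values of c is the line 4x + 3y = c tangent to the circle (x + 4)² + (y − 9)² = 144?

c = −49 or c = 71

Tangency holds when the distance from the centre (−4, 9) to the line equals the radius 12:
|4·(−4) + 3·9 − c| / √25 = 12
|c − (11)| = 12·5, so c = 71 or c = −49.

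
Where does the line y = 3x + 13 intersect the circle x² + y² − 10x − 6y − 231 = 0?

(−7, −8) and (2, 19)

From the line, y = 3x + 13. Substituting:
10x² + 50x − 140 = 0  ⟹  x² + 5x − 14 = 0
x = 2 or x = −7, giving (2, 19) and (−7, −8).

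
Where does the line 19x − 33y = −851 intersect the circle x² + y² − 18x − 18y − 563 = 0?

From the line, y = (851 + 19x)/33. Substituting:
1450x² + 1450x − 394400 = 0  ⟹  x² + x − 272 = 0
x = 16 or x = −17, giving (16, 35) and (−17, 16).

(−17, 16) and (16, 35)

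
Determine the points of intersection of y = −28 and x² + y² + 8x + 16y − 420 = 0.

Substitute y = −28:
x² + 8x − 84 = 0
x = 6 or x = −14, giving (6, −28) and (−14, −28).

(−14, −28) and (6, −28)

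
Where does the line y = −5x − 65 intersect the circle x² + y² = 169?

Substitute y = −5x − 65:
26x² + 650x + 4056 = 0  ⟹  x² + 25x + 156 = 0
x = −12 or x = −13, giving (−12, −5) and (−13, 0).

(−13, 0) and (−12, −5)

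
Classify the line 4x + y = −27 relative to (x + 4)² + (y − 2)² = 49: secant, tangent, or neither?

Substituting the line into the circle gives 17x² + 240x + 808 = 0.
Δ = 57600 − 54944 = 2656.
Two real roots: the line is a secant.

secant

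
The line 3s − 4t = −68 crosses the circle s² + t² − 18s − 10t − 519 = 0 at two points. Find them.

(−16, 5) and (16, 29)

From the line, t = (68 + 3s)/4. Substituting:
25s² − 6400 = 0  ⟹  s² − 256 = 0
s = 16 or s = −16, giving (16, 29) and (−16, 5).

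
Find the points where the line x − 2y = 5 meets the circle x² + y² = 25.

Express y = (−5 + x)/2 and substitute into the circle:
5x² − 10x − 75 = 0  ⟹  x² − 2x − 15 = 0
x = 5 or x = −3, giving (5, 0) and (−3, −4).

(−3, −4) and (5, 0)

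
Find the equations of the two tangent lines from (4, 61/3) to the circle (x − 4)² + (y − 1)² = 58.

A line y − (61/3) = m(x − (4)) is tangent when its distance from (4, 1) is √58:
[m·(0) − (−58/3)]² = 58(m² + 1)
9m² − 49 = 0, so m = −7/3 or m = 7/3.
With m = −7/3: 7x + 3y = 89. With m = 7/3: 7x − 3y = −33.

7x + 3y = 89 and 7x − 3y = −33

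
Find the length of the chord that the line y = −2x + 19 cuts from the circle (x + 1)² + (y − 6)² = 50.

2√5

Centre (−1, 6), r² = 50. Perpendicular distance d from centre to line = |−15| / √5 = 15/√5.
Chord = 2√(r² − d²) = 2·√(5) = 2√5.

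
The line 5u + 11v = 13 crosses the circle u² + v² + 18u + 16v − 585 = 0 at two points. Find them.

Substitute v = (13 − 5u)/11:
146u² + 1168u − 68328 = 0  ⟹  u² + 8u − 468 = 0
u = 18 or u = −26, giving (18, −7) and (−26, 13).

(−26, 13) and (18, −7)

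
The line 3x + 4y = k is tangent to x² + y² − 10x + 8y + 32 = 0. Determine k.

k = −16 or k = 14

The line touches the circle iff its distance from (5, −4) is 3:
|3·5 + 4·(−4) − k| / √25 = 3
|k − (−1)| = 3·5, so k = 14 or k = −16.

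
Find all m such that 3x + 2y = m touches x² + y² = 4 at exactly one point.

The line touches the circle iff its distance from (0, 0) is 2:
|3·0 + 2·0 − m| / √13 = 2
|m| = 2√13.

m = ±2√13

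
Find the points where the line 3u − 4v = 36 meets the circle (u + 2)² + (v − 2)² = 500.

Substitute v = (−36 + 3u)/4:
25u² − 200u − 6000 = 0  ⟹  u² − 8u − 240 = 0
u = 20 or u = −12, giving (20, 6) and (−12, −18).

(−12, −18) and (20, 6)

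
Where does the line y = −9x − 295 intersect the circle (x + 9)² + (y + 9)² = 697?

From the line, y = −9x − 295. Substituting:
82x² + 5166x + 81180 = 0  ⟹  x² + 63x + 990 = 0
x = −30 or x = −33, giving (−30, −25) and (−33, 2).

(−33, 2) and (−30, −25)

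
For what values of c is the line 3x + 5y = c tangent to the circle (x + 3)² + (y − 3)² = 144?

For a tangent, require d(centre, line) = r = 12.
|3·(−3) + 5·3 − c| / √34 = 12
|c − (6)| = 12√34.

c = 6 ± 12√34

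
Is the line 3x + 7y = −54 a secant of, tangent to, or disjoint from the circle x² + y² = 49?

disjoint

Centre (0, 0), r² = 49. Distance² from centre to line = (54)²/58 = 1458/29.
Since d² > r², the line lies outside the circle.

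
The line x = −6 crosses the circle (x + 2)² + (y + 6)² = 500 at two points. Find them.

The line gives x = −6. Substituting into the circle:
y² + 12y − 448 = 0
y = 16 or y = −28, giving (−6, 16) and (−6, −28).

(−6, −28) and (−6, 16)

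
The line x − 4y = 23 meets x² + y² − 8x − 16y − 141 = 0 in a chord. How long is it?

4√17

Centre (4, 8), r² = 221. Perpendicular distance d from centre to line = |−51| / √17 = 51/√17.
Chord = 2√(r² − d²) = 2·√(68) = 4√17.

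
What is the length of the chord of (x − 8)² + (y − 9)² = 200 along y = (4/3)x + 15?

The distance from (8, 9) to the line is 50/√25, and r² = 200.
Half the chord is √(r² − d²) = √(100), so the full chord is 20.

20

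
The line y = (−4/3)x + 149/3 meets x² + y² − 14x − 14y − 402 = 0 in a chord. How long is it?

Express y = (149 − 4x)/3 and substitute into the circle:
25x² − 1150x + 12325 = 0  ⟹  x² − 46x + 493 = 0
x = 29 or x = 17, giving (29, 11) and (17, 27).
|(29, 11) − (17, 27)| = √((12)² + (−16)²) = 20.

20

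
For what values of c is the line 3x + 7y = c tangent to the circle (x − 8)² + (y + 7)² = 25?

c = −25 ± 5√58

The line touches the circle iff its distance from (8, −7) is 5:
|3·8 + 7·(−7) − c| / √58 = 5
|c − (−25)| = 5√58.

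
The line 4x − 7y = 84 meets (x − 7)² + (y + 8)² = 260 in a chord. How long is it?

4√65

Express y = (−84 + 4x)/7 and substitute into the circle:
65x² − 910x − 9555 = 0  ⟹  x² − 14x − 147 = 0
x = 21 or x = −7, giving (21, 0) and (−7, −16).
Chord length = distance between (21, 0) and (−7, −16) = √1040 = 4√65.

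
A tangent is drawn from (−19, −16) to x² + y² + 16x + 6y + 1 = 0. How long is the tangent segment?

√218

With centre O = (−8, −3), |OP|² = 290 and r² = 72.
The tangent meets the radius at right angles, so tangent² = |PO|² − r² = 290 − 72 = 218.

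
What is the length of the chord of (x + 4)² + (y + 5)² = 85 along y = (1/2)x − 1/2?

8√5

Centre (−4, −5), r² = 85. Perpendicular distance d from centre to line = |5| / √5 = 5/√5.
Chord = 2√(r² − d²) = 2·√(80) = 8√5.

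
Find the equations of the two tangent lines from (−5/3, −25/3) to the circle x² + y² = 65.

A line y − (−25/3) = m(x − (−5/3)) is tangent when its distance from (0, 0) is √65:
[m·(5/3) − (25/3)]² = 65(m² + 1)
56m² + 25m − 4 = 0, so m = 1/8 or m = −4/7.
Through (−5/3, −25/3) these give x − 8y = 65 and 4x + 7y = −65.

x − 8y = 65 and 4x + 7y = −65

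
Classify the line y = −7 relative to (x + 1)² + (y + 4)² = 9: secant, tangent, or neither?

tangent

d² = (0·(−1) + 1·(−4) − (−7))² = 9; r² = 9.
Since d² = r², the line is tangent.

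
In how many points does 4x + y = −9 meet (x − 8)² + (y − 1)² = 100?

Centre (8, 1), r² = 100. Distance² from centre to line = (42)²/17 = 1764/17.
Since d² > r², the line lies outside the circle.

0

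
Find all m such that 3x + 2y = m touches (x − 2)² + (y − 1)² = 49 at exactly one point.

m = 8 ± 7√13

Tangency holds when the distance from the centre (2, 1) to the line equals the radius 7:
|3·2 + 2·1 − m| / √13 = 7
|m − (8)| = 7√13.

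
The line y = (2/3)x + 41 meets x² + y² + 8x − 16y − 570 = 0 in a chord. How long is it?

From the line, y = (123 + 2x)/3. Substituting:
13x² + 468x + 4095 = 0  ⟹  x² + 36x + 315 = 0
x = −15 or x = −21, giving (−15, 31) and (−21, 27).
|(−15, 31) − (−21, 27)| = √((6)² + (4)²) = 2√13.

2√13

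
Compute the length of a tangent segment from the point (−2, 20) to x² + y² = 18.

√386

The centre is (0, 0) and r = 3√2. The square of the distance from P to the centre is 4 + 400 = 404.
By the tangent–radius right angle, tangent length = √(|PO|² − r²) = √386.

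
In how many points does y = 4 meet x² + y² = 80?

2

d² = (0·0 + 1·0 − (4))² = 16; r² = 80.
Since d² < r², the line cuts the circle twice.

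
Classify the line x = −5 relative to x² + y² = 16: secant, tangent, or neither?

neither

Substituting the line into the circle gives y² + 9 = 0.
Discriminant = (0)² − 4·1·(9) = −36 < 0.
No real roots: the line does not meet the circle.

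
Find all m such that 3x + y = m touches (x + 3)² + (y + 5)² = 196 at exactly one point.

m = −14 ± 14√10

For a tangent, require d(centre, line) = r = 14.
|3·(−3) + 1·(−5) − m| / √10 = 14
|m − (−14)| = 14√10.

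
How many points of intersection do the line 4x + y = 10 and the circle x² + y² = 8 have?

2

d² = (4·0 + 1·0 − (10))²/17 = 100/17; r² = 8.
Since d² < r², the line cuts the circle twice.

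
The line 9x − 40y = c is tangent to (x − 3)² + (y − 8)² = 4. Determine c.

For a tangent, require d(centre, line) = r = 2.
|9·3 − 40·8 − c| / √1681 = 2
|c − (−293)| = 2·41, so c = −211 or c = −375.

c = −375 or c = −211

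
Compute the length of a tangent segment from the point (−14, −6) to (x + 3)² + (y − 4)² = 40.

With centre O = (−3, 4), |OP|² = 221 and r² = 40.
By the tangent–radius right angle, tangent length = √(|PO|² − r²) = √181.

√181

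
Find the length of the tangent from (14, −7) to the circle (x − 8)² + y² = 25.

2√15

Centre (8, 0), r² = 25. |PO|² = (6)² + (−7)² = 85.
By the tangent–radius right angle, tangent length = √(|PO|² − r²) = √60 = 2√15.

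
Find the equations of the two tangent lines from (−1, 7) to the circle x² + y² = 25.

4x − 3y = −25 and 3x + 4y = 25

A line y − (7) = m(x − (−1)) is tangent when its distance from (0, 0) is 5:
[m·(1) − (−7)]² = 25(m² + 1)
12m² − 7m − 12 = 0, so m = 4/3 or m = −3/4.
Through (−1, 7) these give 4x − 3y = −25 and 3x + 4y = 25.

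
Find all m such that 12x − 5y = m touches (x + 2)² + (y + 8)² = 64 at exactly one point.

The line touches the circle iff its distance from (−2, −8) is 8:
|12·(−2) − 5·(−8) − m| / √169 = 8
|m − (16)| = 8·13, so m = 120 or m = −88.

m = −88 or m = 120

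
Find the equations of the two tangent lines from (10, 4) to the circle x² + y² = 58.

Let a tangent through (10, 4) have slope m. Its distance from (0, 0) must equal √58:
(−10m − (−4))² = 58(m² + 1)
21m² − 40m − 21 = 0, so m = −3/7 or m = 7/3.
Through (10, 4) these give 3x + 7y = 58 and 7x − 3y = 58.

3x + 7y = 58 and 7x − 3y = 58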